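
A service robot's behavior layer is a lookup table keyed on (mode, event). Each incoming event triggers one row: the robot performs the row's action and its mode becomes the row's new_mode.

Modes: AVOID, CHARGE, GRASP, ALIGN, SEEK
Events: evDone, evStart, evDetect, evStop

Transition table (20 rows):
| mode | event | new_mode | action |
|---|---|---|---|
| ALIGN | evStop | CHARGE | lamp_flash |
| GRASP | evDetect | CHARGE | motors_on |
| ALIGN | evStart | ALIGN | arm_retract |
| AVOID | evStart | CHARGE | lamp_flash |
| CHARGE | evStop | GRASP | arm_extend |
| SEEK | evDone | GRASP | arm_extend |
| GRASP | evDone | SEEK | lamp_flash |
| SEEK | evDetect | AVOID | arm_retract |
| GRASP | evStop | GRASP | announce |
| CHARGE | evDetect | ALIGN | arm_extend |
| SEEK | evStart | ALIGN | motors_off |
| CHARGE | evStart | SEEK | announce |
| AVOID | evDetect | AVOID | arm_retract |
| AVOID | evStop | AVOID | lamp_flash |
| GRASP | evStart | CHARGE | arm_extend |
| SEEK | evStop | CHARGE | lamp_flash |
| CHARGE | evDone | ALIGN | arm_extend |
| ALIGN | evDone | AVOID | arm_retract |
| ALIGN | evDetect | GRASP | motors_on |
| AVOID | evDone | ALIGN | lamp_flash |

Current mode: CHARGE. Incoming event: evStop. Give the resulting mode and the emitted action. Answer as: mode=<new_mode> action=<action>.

mode=GRASP action=arm_extend

current mode = CHARGE; filter table to that mode:
  (CHARGE, evStop) → (GRASP, arm_extend)  ← event matches
  (CHARGE, evDetect) → (ALIGN, arm_extend)
  (CHARGE, evStart) → (SEEK, announce)
  (CHARGE, evDone) → (ALIGN, arm_extend)
event = evStop selects (GRASP, arm_extend)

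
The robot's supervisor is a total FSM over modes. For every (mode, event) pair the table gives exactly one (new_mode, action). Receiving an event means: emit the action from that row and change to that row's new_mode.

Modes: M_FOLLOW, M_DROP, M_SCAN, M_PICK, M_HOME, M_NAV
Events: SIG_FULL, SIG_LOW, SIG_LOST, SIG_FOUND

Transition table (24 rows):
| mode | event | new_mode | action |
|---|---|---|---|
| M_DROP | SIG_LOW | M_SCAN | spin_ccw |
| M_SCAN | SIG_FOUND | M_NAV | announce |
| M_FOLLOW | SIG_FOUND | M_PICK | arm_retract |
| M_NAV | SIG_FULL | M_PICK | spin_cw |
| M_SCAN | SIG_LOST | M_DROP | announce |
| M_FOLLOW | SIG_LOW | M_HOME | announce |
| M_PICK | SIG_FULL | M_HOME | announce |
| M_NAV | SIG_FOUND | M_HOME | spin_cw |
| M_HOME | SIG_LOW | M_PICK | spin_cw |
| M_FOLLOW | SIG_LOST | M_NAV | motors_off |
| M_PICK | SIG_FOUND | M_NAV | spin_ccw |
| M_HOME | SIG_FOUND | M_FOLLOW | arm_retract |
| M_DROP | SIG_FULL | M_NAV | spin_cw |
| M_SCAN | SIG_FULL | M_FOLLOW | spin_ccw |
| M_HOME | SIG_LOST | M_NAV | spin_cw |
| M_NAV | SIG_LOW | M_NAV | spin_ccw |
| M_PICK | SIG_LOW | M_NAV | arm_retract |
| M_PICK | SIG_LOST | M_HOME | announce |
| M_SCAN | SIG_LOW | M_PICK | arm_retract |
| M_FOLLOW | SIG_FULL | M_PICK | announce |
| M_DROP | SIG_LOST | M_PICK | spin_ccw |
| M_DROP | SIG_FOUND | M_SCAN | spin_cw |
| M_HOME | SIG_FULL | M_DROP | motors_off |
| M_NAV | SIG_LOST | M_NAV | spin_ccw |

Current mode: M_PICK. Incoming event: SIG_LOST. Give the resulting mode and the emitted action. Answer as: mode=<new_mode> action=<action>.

mode=M_HOME action=announce

current mode = M_PICK; filter table to that mode:
  (M_PICK, SIG_FULL) → (M_HOME, announce)
  (M_PICK, SIG_FOUND) → (M_NAV, spin_ccw)
  (M_PICK, SIG_LOW) → (M_NAV, arm_retract)
  (M_PICK, SIG_LOST) → (M_HOME, announce)  ← event matches
event = SIG_LOST selects (M_HOME, announce)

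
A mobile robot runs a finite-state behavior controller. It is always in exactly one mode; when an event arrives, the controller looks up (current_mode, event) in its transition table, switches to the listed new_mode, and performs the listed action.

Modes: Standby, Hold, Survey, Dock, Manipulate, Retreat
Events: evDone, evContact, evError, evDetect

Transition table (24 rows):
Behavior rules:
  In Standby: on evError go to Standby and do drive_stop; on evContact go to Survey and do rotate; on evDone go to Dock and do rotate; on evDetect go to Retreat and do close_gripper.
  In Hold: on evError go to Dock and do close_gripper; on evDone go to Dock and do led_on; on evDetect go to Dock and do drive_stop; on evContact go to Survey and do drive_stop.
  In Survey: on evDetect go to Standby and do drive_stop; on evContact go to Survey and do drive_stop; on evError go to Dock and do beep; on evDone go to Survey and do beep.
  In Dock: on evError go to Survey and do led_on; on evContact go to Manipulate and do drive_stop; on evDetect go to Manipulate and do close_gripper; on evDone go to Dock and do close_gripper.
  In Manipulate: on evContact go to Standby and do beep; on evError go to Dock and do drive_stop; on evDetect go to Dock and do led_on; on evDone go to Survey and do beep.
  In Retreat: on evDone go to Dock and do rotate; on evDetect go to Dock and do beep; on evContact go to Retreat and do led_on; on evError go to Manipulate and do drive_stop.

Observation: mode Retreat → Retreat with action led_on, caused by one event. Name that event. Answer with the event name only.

try evDone: (Retreat, evDone) → (Dock, rotate)
try evContact: (Retreat, evContact) → (Retreat, led_on)  ← matches
try evError: (Retreat, evError) → (Manipulate, drive_stop)
try evDetect: (Retreat, evDetect) → (Dock, beep)

evContact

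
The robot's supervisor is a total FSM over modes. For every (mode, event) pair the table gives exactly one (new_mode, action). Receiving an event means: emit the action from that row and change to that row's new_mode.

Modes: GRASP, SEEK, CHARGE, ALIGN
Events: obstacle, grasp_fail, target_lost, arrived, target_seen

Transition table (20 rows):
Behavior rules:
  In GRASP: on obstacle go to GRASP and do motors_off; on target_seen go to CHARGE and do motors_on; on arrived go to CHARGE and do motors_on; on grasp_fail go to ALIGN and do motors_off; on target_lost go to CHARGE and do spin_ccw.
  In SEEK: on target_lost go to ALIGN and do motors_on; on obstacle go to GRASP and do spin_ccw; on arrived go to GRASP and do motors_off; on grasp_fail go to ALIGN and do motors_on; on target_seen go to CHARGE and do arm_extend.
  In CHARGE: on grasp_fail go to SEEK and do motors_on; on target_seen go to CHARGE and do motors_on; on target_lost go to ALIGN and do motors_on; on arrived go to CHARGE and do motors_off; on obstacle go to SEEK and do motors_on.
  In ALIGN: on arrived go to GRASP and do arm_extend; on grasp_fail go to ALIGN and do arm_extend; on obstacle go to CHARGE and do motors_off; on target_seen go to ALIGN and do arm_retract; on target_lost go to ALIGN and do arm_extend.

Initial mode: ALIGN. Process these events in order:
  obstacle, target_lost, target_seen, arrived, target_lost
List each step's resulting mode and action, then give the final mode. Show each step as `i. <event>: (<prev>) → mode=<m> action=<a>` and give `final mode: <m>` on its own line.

1. obstacle: (ALIGN) → mode=CHARGE action=motors_off
2. target_lost: (CHARGE) → mode=ALIGN action=motors_on
3. target_seen: (ALIGN) → mode=ALIGN action=arm_retract
4. arrived: (ALIGN) → mode=GRASP action=arm_extend
5. target_lost: (GRASP) → mode=CHARGE action=spin_ccw

final mode: CHARGE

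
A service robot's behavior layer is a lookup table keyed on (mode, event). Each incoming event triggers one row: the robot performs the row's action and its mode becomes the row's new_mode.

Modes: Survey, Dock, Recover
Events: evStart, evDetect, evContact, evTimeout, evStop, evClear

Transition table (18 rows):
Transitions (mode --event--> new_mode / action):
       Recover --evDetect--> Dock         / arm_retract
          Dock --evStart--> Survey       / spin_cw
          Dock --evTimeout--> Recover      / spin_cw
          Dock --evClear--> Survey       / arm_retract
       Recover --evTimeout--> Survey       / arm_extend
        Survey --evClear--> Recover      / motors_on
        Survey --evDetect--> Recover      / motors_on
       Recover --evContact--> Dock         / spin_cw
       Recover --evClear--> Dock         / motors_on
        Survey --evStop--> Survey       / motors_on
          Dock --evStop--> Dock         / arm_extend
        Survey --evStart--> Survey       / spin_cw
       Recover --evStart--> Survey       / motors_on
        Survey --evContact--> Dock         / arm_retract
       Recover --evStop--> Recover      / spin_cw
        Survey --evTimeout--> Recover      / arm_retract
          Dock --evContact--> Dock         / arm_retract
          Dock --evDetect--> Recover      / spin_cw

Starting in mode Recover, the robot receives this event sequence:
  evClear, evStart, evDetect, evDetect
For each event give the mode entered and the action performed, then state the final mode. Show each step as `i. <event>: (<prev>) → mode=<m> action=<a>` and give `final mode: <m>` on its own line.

1. evClear: (Recover) → mode=Dock action=motors_on
2. evStart: (Dock) → mode=Survey action=spin_cw
3. evDetect: (Survey) → mode=Recover action=motors_on
4. evDetect: (Recover) → mode=Dock action=arm_retract

final mode: Dock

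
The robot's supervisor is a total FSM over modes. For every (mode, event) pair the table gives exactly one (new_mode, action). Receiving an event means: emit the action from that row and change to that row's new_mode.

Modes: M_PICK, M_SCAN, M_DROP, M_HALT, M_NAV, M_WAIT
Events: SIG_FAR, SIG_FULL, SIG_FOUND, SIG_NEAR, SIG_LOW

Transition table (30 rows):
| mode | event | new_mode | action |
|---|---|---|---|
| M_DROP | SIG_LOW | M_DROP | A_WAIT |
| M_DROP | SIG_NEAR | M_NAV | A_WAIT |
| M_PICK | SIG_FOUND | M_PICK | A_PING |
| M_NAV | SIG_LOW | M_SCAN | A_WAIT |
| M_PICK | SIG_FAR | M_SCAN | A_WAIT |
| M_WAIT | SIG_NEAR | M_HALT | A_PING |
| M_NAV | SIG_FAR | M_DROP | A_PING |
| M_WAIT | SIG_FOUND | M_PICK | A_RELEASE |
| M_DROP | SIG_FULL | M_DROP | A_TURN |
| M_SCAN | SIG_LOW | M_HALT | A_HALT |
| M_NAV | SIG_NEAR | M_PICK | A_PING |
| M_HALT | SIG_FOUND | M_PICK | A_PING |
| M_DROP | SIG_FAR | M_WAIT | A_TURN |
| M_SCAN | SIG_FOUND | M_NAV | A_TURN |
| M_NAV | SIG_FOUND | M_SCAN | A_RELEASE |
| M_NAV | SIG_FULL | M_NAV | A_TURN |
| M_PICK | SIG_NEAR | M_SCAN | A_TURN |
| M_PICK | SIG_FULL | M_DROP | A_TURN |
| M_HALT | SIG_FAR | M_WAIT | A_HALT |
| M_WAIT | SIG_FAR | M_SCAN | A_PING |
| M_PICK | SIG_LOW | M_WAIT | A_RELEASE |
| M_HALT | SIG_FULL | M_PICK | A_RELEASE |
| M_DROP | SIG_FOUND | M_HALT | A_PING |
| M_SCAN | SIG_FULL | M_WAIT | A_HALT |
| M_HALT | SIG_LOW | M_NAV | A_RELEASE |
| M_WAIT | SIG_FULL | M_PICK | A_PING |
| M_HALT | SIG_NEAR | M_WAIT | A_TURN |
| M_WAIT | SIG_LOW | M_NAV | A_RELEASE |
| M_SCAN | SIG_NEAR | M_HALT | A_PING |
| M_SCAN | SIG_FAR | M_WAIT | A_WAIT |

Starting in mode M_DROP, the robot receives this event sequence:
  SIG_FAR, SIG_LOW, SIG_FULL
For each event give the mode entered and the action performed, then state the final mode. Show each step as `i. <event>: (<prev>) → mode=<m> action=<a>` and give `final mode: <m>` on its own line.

final mode: M_NAV

1. SIG_FAR: (M_DROP) → mode=M_WAIT action=A_TURN
2. SIG_LOW: (M_WAIT) → mode=M_NAV action=A_RELEASE
3. SIG_FULL: (M_NAV) → mode=M_NAV action=A_TURN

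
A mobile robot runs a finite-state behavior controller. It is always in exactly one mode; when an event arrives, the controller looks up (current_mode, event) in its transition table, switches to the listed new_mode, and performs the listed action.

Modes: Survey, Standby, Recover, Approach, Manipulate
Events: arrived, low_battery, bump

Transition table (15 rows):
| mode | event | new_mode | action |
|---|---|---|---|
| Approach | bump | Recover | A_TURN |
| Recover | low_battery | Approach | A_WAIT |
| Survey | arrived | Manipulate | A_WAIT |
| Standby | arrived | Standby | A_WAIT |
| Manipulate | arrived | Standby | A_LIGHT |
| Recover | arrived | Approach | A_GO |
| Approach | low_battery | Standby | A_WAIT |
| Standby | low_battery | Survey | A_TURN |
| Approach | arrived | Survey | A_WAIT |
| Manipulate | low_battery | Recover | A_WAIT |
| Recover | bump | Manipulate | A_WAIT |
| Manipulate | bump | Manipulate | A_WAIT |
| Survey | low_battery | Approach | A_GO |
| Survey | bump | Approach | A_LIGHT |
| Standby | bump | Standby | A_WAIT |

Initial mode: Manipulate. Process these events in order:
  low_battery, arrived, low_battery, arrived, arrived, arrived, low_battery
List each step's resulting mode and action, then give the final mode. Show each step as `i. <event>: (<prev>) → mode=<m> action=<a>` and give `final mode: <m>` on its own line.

final mode: Survey

1. low_battery: (Manipulate) → mode=Recover action=A_WAIT
2. arrived: (Recover) → mode=Approach action=A_GO
3. low_battery: (Approach) → mode=Standby action=A_WAIT
4. arrived: (Standby) → mode=Standby action=A_WAIT
5. arrived: (Standby) → mode=Standby action=A_WAIT
6. arrived: (Standby) → mode=Standby action=A_WAIT
7. low_battery: (Standby) → mode=Survey action=A_TURN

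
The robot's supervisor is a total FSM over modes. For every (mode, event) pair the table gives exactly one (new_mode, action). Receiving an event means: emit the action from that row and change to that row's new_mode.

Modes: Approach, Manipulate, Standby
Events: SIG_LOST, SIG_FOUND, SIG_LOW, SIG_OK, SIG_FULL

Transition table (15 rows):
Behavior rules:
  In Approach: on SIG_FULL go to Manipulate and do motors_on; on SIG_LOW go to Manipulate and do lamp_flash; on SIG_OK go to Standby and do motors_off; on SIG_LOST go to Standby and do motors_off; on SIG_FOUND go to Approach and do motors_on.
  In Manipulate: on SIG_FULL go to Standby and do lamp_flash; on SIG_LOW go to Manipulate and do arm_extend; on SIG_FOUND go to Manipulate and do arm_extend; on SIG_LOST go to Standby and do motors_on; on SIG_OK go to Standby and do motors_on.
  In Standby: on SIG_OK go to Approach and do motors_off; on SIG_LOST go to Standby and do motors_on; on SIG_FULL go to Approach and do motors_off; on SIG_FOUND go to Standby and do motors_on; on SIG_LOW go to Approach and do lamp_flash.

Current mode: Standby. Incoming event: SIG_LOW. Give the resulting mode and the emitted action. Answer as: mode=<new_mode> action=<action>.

mode=Approach action=lamp_flash

current mode = Standby; filter table to that mode:
  (Standby, SIG_OK) → (Approach, motors_off)
  (Standby, SIG_LOST) → (Standby, motors_on)
  (Standby, SIG_FULL) → (Approach, motors_off)
  (Standby, SIG_FOUND) → (Standby, motors_on)
  (Standby, SIG_LOW) → (Approach, lamp_flash)  ← event matches
event = SIG_LOW selects (Approach, lamp_flash)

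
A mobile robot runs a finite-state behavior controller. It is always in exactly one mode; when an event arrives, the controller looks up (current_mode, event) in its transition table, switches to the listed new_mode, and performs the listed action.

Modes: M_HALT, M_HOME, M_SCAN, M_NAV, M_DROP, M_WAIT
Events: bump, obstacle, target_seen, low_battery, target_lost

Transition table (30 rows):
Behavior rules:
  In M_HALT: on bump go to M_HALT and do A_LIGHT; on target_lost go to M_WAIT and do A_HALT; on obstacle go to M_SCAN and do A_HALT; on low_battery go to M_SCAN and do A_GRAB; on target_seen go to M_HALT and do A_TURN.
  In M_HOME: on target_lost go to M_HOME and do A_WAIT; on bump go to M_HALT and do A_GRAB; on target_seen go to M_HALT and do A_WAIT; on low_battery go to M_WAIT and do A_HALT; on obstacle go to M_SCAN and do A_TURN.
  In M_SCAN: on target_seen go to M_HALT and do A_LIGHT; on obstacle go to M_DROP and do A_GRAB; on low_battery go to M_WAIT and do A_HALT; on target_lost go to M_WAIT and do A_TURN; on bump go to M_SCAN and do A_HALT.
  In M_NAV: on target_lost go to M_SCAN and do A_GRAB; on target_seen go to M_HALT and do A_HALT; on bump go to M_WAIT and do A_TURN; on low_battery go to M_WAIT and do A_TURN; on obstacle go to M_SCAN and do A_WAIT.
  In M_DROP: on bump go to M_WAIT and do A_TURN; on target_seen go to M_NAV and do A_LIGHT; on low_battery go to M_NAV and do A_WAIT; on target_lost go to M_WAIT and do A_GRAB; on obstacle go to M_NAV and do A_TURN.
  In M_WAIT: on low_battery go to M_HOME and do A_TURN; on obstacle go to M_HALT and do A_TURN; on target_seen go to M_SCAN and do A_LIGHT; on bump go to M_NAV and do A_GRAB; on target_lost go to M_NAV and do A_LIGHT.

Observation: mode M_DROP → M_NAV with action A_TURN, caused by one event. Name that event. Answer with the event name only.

obstacle

try bump: (M_DROP, bump) → (M_WAIT, A_TURN)
try obstacle: (M_DROP, obstacle) → (M_NAV, A_TURN)  ← matches
try target_seen: (M_DROP, target_seen) → (M_NAV, A_LIGHT)
try low_battery: (M_DROP, low_battery) → (M_NAV, A_WAIT)
try target_lost: (M_DROP, target_lost) → (M_WAIT, A_GRAB)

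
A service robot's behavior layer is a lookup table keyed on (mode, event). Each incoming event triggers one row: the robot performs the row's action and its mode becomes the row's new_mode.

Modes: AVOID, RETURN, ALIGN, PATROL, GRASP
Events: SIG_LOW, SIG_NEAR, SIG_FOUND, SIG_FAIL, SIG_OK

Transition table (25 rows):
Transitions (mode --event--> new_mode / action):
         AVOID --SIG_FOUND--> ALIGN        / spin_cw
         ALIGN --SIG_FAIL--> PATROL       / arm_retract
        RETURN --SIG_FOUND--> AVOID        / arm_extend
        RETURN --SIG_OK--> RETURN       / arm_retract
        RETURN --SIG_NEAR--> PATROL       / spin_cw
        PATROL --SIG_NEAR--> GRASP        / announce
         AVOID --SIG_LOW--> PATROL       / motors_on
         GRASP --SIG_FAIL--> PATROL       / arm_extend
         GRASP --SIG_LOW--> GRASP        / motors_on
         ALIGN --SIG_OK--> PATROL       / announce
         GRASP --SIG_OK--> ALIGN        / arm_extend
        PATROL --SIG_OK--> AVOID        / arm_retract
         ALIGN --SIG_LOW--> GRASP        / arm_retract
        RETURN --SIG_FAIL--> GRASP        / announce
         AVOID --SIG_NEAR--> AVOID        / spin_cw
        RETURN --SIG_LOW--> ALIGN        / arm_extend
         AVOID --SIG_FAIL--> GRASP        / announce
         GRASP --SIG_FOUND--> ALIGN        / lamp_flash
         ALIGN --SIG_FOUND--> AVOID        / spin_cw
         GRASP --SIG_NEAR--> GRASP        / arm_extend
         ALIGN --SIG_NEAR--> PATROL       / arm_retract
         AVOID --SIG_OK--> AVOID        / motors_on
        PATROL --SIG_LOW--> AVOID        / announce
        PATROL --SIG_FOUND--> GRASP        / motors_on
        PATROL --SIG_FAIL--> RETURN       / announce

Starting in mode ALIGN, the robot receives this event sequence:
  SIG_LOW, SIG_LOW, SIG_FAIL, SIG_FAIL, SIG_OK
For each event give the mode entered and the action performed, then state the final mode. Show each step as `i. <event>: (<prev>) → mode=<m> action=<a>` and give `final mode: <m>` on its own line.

1. SIG_LOW: (ALIGN) → mode=GRASP action=arm_retract
2. SIG_LOW: (GRASP) → mode=GRASP action=motors_on
3. SIG_FAIL: (GRASP) → mode=PATROL action=arm_extend
4. SIG_FAIL: (PATROL) → mode=RETURN action=announce
5. SIG_OK: (RETURN) → mode=RETURN action=arm_retract

final mode: RETURN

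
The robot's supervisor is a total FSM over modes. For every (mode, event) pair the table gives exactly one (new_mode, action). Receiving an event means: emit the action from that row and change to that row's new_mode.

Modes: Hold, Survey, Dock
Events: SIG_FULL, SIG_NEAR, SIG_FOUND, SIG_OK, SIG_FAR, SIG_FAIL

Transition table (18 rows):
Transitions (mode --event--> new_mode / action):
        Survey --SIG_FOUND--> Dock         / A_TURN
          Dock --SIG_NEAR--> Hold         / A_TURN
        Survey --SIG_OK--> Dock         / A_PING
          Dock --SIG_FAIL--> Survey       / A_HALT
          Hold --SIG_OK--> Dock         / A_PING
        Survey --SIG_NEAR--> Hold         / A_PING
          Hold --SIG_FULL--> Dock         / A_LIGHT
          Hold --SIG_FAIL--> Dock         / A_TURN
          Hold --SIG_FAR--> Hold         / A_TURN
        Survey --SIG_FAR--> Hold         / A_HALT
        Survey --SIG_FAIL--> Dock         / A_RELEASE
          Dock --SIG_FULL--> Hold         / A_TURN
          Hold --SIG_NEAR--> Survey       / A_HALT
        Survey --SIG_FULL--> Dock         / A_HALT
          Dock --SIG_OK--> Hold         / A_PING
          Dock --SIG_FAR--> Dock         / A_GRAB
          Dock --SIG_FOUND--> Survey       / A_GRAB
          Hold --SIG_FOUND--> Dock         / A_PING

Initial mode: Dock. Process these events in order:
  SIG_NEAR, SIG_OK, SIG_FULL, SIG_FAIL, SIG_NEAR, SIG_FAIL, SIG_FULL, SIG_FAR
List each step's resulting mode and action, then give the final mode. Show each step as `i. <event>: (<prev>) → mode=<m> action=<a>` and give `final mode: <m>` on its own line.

final mode: Hold

1. SIG_NEAR: (Dock) → mode=Hold action=A_TURN
2. SIG_OK: (Hold) → mode=Dock action=A_PING
3. SIG_FULL: (Dock) → mode=Hold action=A_TURN
4. SIG_FAIL: (Hold) → mode=Dock action=A_TURN
5. SIG_NEAR: (Dock) → mode=Hold action=A_TURN
6. SIG_FAIL: (Hold) → mode=Dock action=A_TURN
7. SIG_FULL: (Dock) → mode=Hold action=A_TURN
8. SIG_FAR: (Hold) → mode=Hold action=A_TURN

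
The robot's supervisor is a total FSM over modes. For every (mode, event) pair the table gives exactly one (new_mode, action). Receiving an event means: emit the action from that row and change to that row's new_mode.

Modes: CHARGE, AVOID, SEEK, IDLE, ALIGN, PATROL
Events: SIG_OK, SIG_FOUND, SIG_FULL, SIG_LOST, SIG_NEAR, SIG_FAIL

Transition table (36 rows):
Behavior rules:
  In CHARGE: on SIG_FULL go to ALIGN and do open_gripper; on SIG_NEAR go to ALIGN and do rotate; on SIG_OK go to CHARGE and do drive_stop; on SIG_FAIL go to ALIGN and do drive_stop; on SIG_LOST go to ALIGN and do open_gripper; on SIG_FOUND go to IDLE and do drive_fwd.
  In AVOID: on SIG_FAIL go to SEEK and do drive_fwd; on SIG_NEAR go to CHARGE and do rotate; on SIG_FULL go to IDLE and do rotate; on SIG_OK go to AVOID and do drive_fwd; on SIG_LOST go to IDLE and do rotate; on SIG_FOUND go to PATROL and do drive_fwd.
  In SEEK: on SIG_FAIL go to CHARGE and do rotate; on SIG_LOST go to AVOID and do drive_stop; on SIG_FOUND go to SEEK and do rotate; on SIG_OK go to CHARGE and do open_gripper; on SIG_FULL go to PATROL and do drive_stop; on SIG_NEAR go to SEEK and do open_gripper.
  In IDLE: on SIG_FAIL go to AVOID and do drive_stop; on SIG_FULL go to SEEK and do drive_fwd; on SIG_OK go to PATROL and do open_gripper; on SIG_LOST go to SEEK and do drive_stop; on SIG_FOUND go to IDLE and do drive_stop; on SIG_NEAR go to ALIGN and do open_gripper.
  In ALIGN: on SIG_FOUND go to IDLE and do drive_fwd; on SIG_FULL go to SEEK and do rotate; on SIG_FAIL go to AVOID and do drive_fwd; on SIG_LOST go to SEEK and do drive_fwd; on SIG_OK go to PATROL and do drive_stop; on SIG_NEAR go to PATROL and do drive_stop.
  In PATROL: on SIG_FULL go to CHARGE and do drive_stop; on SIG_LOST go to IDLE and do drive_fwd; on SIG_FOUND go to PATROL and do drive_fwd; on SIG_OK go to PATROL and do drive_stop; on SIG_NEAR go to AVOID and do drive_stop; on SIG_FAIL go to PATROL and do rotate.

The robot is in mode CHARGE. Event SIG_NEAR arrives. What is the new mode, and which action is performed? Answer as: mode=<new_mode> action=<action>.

mode=ALIGN action=rotate

current mode = CHARGE; filter table to that mode:
  (CHARGE, SIG_FULL) → (ALIGN, open_gripper)
  (CHARGE, SIG_NEAR) → (ALIGN, rotate)  ← event matches
  (CHARGE, SIG_OK) → (CHARGE, drive_stop)
  (CHARGE, SIG_FAIL) → (ALIGN, drive_stop)
  (CHARGE, SIG_LOST) → (ALIGN, open_gripper)
  (CHARGE, SIG_FOUND) → (IDLE, drive_fwd)
event = SIG_NEAR selects (ALIGN, rotate)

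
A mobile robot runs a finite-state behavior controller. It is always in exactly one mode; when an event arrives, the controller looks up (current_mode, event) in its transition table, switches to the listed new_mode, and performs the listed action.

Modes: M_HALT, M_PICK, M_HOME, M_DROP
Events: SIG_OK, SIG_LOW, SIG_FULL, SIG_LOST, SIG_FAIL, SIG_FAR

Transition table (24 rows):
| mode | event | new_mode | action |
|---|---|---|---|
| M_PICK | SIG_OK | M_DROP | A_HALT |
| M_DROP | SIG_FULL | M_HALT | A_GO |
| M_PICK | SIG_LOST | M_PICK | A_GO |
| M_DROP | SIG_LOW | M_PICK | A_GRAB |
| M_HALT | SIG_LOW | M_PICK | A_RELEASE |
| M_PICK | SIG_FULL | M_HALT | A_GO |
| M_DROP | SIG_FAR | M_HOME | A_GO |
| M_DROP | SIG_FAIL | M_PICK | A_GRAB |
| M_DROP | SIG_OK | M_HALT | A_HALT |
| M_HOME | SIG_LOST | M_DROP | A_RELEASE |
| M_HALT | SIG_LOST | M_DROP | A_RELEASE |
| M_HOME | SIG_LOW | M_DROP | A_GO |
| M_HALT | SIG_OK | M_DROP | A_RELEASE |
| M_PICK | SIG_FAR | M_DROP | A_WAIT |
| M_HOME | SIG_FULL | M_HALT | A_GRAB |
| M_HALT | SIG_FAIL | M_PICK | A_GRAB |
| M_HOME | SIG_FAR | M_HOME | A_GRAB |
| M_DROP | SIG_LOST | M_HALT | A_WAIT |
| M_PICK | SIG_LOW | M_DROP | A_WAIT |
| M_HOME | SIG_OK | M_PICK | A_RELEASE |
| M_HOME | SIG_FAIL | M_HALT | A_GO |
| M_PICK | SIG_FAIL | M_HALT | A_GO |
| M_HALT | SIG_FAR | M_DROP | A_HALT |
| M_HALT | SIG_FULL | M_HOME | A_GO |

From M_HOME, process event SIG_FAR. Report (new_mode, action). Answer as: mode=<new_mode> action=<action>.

current mode = M_HOME; filter table to that mode:
  (M_HOME, SIG_LOST) → (M_DROP, A_RELEASE)
  (M_HOME, SIG_LOW) → (M_DROP, A_GO)
  (M_HOME, SIG_FULL) → (M_HALT, A_GRAB)
  (M_HOME, SIG_FAR) → (M_HOME, A_GRAB)  ← event matches
  (M_HOME, SIG_OK) → (M_PICK, A_RELEASE)
  (M_HOME, SIG_FAIL) → (M_HALT, A_GO)
event = SIG_FAR selects (M_HOME, A_GRAB)

mode=M_HOME action=A_GRAB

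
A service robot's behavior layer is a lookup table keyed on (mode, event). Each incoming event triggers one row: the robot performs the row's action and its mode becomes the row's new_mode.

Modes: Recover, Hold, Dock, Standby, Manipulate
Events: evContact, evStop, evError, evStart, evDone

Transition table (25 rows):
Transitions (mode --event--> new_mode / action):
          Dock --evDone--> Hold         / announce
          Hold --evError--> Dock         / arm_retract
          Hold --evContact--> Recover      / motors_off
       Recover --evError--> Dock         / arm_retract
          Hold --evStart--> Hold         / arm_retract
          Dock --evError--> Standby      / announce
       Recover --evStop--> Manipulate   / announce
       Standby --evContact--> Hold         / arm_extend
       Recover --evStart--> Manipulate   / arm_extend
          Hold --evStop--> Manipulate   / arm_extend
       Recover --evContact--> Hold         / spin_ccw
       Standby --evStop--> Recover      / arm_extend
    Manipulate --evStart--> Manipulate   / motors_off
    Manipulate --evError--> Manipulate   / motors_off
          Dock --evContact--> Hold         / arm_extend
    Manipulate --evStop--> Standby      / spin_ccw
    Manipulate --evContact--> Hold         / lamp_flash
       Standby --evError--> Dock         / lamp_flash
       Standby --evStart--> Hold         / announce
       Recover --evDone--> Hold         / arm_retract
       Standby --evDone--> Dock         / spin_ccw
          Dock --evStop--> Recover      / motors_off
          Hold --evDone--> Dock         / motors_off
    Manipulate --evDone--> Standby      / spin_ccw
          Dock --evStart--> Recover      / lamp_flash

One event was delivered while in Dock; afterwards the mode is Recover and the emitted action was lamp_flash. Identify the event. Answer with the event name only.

try evContact: (Dock, evContact) → (Hold, arm_extend)
try evStop: (Dock, evStop) → (Recover, motors_off)
try evError: (Dock, evError) → (Standby, announce)
try evStart: (Dock, evStart) → (Recover, lamp_flash)  ← matches
try evDone: (Dock, evDone) → (Hold, announce)

evStart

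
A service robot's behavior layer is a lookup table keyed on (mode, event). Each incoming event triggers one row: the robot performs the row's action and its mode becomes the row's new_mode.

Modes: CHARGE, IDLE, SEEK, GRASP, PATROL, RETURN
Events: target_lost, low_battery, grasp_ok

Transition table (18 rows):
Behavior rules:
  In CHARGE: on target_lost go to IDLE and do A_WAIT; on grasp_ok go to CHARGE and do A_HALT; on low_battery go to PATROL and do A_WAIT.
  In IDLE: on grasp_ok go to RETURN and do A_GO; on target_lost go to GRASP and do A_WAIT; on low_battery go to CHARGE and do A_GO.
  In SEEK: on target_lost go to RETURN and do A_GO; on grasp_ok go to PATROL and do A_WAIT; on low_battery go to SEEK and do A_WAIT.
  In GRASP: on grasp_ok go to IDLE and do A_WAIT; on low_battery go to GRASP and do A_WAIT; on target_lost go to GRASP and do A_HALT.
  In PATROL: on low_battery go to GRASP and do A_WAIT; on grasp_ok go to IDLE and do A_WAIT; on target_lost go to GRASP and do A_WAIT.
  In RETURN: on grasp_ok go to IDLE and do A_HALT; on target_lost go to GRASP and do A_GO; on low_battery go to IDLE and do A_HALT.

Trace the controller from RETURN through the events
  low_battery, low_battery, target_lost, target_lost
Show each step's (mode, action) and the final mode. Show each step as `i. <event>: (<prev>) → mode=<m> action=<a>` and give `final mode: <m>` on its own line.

1. low_battery: (RETURN) → mode=IDLE action=A_HALT
2. low_battery: (IDLE) → mode=CHARGE action=A_GO
3. target_lost: (CHARGE) → mode=IDLE action=A_WAIT
4. target_lost: (IDLE) → mode=GRASP action=A_WAIT

final mode: GRASP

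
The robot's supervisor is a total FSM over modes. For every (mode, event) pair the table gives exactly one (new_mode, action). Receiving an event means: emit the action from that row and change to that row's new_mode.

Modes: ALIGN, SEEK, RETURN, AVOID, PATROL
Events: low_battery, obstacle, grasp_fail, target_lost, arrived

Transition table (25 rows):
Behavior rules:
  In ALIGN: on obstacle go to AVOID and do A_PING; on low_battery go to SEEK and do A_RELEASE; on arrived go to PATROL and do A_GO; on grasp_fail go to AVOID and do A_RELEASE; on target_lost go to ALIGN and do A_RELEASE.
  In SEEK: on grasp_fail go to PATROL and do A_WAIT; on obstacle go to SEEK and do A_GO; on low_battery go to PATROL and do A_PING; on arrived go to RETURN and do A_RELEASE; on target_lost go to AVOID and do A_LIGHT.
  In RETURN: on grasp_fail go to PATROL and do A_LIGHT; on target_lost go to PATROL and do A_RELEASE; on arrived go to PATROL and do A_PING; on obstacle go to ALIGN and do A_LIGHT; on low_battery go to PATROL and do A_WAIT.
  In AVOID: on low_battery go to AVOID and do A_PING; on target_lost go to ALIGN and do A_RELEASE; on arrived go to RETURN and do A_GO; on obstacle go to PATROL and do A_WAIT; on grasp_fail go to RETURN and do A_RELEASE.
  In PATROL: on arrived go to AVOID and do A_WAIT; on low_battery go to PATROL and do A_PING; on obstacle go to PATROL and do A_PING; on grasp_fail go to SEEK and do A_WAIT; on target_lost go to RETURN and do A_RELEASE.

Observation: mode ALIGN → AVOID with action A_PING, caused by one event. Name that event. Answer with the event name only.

try low_battery: (ALIGN, low_battery) → (SEEK, A_RELEASE)
try obstacle: (ALIGN, obstacle) → (AVOID, A_PING)  ← matches
try grasp_fail: (ALIGN, grasp_fail) → (AVOID, A_RELEASE)
try target_lost: (ALIGN, target_lost) → (ALIGN, A_RELEASE)
try arrived: (ALIGN, arrived) → (PATROL, A_GO)

obstacle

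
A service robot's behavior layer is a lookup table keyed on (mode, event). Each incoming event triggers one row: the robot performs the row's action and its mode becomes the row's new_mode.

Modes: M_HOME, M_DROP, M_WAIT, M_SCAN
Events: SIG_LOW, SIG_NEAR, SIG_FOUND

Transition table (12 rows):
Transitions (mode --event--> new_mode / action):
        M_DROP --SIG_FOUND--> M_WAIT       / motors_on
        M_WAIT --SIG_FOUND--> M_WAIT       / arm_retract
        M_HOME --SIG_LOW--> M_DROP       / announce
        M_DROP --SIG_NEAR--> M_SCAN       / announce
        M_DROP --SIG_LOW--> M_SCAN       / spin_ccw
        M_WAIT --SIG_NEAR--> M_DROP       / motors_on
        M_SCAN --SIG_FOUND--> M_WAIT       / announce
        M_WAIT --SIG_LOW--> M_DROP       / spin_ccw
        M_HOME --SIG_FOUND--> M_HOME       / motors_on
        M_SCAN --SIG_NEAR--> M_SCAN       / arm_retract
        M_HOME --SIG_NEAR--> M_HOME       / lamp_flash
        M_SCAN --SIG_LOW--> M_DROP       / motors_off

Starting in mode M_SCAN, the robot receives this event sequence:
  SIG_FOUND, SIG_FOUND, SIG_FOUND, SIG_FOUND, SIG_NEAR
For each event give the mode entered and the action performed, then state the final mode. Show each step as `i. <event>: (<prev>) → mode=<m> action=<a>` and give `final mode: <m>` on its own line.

final mode: M_DROP

1. SIG_FOUND: (M_SCAN) → mode=M_WAIT action=announce
2. SIG_FOUND: (M_WAIT) → mode=M_WAIT action=arm_retract
3. SIG_FOUND: (M_WAIT) → mode=M_WAIT action=arm_retract
4. SIG_FOUND: (M_WAIT) → mode=M_WAIT action=arm_retract
5. SIG_NEAR: (M_WAIT) → mode=M_DROP action=motors_on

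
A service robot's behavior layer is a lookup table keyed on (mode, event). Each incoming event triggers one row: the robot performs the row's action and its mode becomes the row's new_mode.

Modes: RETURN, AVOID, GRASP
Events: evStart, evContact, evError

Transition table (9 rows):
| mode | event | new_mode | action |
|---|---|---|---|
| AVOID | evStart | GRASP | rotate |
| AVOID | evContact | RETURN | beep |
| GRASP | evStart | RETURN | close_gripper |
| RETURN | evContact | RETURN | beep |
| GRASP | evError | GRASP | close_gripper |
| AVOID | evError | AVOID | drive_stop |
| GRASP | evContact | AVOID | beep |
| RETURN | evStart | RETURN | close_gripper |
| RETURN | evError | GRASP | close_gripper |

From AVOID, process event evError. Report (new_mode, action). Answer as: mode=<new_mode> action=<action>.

current mode = AVOID; filter table to that mode:
  (AVOID, evStart) → (GRASP, rotate)
  (AVOID, evContact) → (RETURN, beep)
  (AVOID, evError) → (AVOID, drive_stop)  ← event matches
event = evError selects (AVOID, drive_stop)

mode=AVOID action=drive_stop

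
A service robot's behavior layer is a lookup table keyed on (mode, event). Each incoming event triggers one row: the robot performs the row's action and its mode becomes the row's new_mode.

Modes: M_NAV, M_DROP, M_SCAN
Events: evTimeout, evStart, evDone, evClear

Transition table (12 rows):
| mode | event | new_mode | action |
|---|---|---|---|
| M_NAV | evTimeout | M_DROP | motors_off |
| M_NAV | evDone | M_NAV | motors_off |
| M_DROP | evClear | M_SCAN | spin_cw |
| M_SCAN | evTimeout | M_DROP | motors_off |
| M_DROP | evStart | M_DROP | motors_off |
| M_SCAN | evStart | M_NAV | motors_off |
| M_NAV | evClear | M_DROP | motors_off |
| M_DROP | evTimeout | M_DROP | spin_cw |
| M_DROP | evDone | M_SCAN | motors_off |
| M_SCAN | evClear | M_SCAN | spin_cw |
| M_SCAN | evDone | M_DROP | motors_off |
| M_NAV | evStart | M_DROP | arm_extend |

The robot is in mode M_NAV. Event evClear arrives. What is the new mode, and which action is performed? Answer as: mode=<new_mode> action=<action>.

current mode = M_NAV; filter table to that mode:
  (M_NAV, evTimeout) → (M_DROP, motors_off)
  (M_NAV, evDone) → (M_NAV, motors_off)
  (M_NAV, evClear) → (M_DROP, motors_off)  ← event matches
  (M_NAV, evStart) → (M_DROP, arm_extend)
event = evClear selects (M_DROP, motors_off)

mode=M_DROP action=motors_off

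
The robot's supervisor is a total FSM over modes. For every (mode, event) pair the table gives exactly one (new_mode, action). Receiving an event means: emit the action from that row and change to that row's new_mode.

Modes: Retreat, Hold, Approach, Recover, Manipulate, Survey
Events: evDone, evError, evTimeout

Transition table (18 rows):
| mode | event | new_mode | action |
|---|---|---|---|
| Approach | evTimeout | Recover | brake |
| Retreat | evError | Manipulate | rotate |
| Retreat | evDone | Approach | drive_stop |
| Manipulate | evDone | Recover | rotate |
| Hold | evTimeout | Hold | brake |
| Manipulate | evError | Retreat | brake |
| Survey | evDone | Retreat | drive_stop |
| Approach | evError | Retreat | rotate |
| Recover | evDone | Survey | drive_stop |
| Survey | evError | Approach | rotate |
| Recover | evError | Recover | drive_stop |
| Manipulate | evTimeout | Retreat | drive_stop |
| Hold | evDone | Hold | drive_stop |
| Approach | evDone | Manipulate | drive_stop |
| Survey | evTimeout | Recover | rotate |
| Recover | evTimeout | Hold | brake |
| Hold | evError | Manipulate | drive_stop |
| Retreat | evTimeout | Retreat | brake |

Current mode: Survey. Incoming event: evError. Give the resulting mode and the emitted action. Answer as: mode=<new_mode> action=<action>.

current mode = Survey; filter table to that mode:
  (Survey, evDone) → (Retreat, drive_stop)
  (Survey, evError) → (Approach, rotate)  ← event matches
  (Survey, evTimeout) → (Recover, rotate)
event = evError selects (Approach, rotate)

mode=Approach action=rotate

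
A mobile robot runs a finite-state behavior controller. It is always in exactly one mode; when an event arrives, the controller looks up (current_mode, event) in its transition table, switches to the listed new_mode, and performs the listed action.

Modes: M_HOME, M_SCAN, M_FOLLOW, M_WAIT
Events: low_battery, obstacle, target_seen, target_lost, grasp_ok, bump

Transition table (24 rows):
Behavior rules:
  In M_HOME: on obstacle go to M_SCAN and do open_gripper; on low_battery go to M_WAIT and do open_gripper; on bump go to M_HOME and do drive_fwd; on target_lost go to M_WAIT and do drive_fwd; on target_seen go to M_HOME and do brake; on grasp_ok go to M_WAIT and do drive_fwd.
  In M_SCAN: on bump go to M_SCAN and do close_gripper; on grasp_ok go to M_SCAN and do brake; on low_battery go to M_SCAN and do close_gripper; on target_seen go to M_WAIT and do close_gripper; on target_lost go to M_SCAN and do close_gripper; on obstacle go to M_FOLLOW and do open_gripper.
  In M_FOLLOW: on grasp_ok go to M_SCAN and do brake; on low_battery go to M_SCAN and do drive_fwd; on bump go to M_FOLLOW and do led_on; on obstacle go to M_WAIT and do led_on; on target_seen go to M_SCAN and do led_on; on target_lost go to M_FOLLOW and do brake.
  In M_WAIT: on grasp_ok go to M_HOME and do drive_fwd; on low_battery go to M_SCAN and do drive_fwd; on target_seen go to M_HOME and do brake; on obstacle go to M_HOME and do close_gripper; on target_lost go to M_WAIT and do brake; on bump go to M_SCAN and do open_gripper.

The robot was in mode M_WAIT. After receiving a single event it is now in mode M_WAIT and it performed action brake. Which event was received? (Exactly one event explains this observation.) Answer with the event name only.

try low_battery: (M_WAIT, low_battery) → (M_SCAN, drive_fwd)
try obstacle: (M_WAIT, obstacle) → (M_HOME, close_gripper)
try target_seen: (M_WAIT, target_seen) → (M_HOME, brake)
try target_lost: (M_WAIT, target_lost) → (M_WAIT, brake)  ← matches
try grasp_ok: (M_WAIT, grasp_ok) → (M_HOME, drive_fwd)
try bump: (M_WAIT, bump) → (M_SCAN, open_gripper)

target_lost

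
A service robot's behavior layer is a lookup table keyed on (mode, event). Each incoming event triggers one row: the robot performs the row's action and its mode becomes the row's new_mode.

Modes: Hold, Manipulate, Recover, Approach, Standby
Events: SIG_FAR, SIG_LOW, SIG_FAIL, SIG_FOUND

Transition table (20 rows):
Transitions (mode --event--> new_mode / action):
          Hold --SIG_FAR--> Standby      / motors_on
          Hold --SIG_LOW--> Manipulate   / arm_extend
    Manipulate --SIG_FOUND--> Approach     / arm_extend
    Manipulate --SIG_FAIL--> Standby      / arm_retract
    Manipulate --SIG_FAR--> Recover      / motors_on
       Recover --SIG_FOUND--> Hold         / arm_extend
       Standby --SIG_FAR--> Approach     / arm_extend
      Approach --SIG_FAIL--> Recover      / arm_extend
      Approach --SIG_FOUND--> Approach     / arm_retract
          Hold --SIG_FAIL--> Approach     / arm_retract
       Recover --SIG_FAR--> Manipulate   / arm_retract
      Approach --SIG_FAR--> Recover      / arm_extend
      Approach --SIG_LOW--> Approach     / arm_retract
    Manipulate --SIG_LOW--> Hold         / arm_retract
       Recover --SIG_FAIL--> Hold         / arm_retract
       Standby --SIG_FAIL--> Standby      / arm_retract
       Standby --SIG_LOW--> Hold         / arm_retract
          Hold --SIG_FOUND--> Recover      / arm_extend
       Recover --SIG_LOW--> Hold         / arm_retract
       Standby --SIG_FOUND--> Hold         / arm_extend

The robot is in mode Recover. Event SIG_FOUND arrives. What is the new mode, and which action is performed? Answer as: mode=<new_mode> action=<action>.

current mode = Recover; filter table to that mode:
  (Recover, SIG_FOUND) → (Hold, arm_extend)  ← event matches
  (Recover, SIG_FAR) → (Manipulate, arm_retract)
  (Recover, SIG_FAIL) → (Hold, arm_retract)
  (Recover, SIG_LOW) → (Hold, arm_retract)
event = SIG_FOUND selects (Hold, arm_extend)

mode=Hold action=arm_extend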